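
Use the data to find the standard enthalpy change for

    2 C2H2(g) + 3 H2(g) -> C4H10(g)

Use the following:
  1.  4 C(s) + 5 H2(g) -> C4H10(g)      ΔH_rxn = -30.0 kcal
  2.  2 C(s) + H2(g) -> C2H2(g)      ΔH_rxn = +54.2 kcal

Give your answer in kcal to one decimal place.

ΔH_rxn = -138.4 kcal

eq. 1 as written: -30.0 kcal
eq. 2 reversed and × 2: (-2)·(+54.2) = -108.4 kcal
By Hess's law, ΔH_rxn = (-30.0) + (-108.4) = -138.4 kcal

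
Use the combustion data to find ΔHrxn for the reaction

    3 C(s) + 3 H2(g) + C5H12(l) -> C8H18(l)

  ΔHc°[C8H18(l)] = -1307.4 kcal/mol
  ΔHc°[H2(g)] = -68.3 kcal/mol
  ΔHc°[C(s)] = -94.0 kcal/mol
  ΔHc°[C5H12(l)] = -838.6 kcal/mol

With combustion enthalpies, reactants minus products:
= [3·(-94.0) + 3·(-68.3) + 1·(-838.6)] − [1·(-1307.4)]
= -18.1 kcal/mol

ΔHrxn = -18.1 kcal/mol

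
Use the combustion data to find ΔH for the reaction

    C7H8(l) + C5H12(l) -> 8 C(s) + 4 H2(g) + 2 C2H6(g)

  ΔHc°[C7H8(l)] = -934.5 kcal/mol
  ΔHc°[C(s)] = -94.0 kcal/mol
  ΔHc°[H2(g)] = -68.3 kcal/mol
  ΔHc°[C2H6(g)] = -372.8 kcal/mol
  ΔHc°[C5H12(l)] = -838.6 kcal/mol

With combustion enthalpies, reactants minus products:
= [1·(-934.5) + 1·(-838.6)] − [8·(-94.0) + 4·(-68.3) + 2·(-372.8)]
= -2.3 kcal/mol

ΔH = -2.3 kcal/mol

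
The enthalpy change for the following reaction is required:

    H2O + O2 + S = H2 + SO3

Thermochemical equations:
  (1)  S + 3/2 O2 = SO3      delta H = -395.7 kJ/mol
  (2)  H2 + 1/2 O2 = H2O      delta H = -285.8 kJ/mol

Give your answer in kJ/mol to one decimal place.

(1) as written (SO3 already on the product side): -395.7 kJ/mol
(2) reversed (reverse to put H2O on the reactant side): +285.8 kJ/mol
Summing the manipulated equations, delta H = (-395.7) + (+285.8) = -109.9 kJ/mol

delta H = -109.9 kJ/mol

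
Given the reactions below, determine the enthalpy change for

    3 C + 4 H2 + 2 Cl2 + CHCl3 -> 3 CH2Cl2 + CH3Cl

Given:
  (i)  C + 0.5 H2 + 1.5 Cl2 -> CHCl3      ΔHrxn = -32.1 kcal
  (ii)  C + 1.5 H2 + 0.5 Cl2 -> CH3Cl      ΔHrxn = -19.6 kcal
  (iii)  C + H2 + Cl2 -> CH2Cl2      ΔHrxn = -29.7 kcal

(i) reversed: +32.1 kcal
(ii) as written: -19.6 kcal
(iii) × 3: (3)·(-29.7) = -89.1 kcal
ΔHrxn = (-1)·(-32.1) + (1)·(-19.6) + (3)·(-29.7) = -76.6 kcal

ΔHrxn = -76.6 kcal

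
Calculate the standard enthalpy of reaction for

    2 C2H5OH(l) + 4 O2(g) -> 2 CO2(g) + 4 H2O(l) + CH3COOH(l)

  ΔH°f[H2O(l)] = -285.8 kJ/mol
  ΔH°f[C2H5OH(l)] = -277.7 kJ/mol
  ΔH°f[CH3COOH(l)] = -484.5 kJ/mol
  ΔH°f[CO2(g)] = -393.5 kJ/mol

ΔH°rxn = Σ nΔHf°(products) − Σ nΔHf°(reactants).
Products: 2·(-393.5) + 4·(-285.8) + 1·(-484.5) = -2414.7
Reactants: 2·(-277.7) + 4·(+0.0) = -555.4
ΔH° = (-2414.7) − (-555.4) = -1859.3 kJ/mol

ΔH° = -1859.3 kJ/mol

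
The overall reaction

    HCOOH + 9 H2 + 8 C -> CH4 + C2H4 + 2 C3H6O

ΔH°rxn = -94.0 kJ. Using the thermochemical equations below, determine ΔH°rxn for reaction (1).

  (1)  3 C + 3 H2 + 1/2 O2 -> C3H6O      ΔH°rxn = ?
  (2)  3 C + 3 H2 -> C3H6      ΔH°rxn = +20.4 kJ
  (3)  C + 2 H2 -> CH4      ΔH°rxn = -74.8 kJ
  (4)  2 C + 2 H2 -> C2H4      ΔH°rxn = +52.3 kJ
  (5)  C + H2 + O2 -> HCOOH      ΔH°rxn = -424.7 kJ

(1) × 2 (×2 to match 2 C3H6O in the target): contributes 2·x
(2): not needed (C3H6 appears nowhere else).
(3) as written (CH4 already on the product side): -74.8 kJ
(4) as written (C2H4 already on the product side): +52.3 kJ
(5) reversed (reverse to put HCOOH on the reactant side): +424.7 kJ
-94.0 = (-74.8) + (+52.3) + (+424.7) + 2·x
x = (-94.0 − (+402.2)) / (2) = -248.1 kJ

ΔH°rxn = -248.1 kJ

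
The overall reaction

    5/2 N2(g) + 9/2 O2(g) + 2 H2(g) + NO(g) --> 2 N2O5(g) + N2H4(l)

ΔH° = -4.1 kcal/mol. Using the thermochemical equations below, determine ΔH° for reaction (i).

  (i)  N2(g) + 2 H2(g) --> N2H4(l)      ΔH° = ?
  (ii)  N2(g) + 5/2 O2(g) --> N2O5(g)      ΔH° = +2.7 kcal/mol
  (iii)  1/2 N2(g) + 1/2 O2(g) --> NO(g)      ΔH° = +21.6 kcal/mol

(i) as written: contributes x
(ii) × 2: (2)·(+2.7) = +5.4 kcal/mol
(iii) reversed: -21.6 kcal/mol
-4.1 = (+5.4) + (-21.6) + x
x = (-4.1 − (-16.2)) / (1) = 12.1 kcal/mol

ΔH° = 12.1 kcal/mol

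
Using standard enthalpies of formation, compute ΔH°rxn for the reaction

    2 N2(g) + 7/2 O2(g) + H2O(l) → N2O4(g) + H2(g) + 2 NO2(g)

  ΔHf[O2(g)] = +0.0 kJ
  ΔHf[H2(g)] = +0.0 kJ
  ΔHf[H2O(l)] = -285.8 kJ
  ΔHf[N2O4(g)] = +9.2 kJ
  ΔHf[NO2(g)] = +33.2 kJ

ΔH°rxn = Σ nΔHf°(products) − Σ nΔHf°(reactants).
Products: 1·(+9.2) + 1·(+0.0) + 2·(+33.2) = +75.6
Reactants: 2·(+0.0) + 7/2·(+0.0) + 1·(-285.8) = -285.8
ΔH°rxn = (+75.6) − (-285.8) = 361.4 kJ

ΔH°rxn = 361.4 kJ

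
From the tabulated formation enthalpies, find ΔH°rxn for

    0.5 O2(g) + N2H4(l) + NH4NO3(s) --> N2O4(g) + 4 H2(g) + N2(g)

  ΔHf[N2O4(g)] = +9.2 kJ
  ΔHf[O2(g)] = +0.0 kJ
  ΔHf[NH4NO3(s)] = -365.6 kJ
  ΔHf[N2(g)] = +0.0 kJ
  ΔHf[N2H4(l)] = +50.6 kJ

Products: 1·(+9.2) + 4·(+0.0) + 1·(+0.0) = +9.2
Reactants: 1/2·(+0.0) + 1·(+50.6) + 1·(-365.6) = -315.0
ΔH°rxn = (+9.2) − (-315.0) = 324.2 kJ

ΔH°rxn = 324.2 kJ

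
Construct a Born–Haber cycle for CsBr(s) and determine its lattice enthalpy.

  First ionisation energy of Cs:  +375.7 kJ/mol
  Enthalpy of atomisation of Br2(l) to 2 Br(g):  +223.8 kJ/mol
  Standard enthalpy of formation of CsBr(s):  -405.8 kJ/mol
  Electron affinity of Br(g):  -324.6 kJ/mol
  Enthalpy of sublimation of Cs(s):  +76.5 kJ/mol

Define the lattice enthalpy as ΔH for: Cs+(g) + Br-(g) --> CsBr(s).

ΔHf° = 1·ΔHsub + 1·(ΣIE) + 1/2·D(Br2) + 1·EA + U
-405.8 = 1·(+76.5) + 1·(+375.7) + 1/2·(+223.8) + 1·(-324.6) + U
U = -405.8 − (+239.5) = -645.3 kJ/mol

U = -645.3 kJ/mol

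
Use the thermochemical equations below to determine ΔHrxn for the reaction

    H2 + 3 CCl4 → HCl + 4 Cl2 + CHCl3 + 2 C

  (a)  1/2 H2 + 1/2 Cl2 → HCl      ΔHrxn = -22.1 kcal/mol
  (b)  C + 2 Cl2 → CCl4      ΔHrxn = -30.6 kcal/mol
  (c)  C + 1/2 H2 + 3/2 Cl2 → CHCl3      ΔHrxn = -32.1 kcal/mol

ΔHrxn = 37.6 kcal/mol

(a) as written: -22.1 kcal/mol
(b) reversed and × 3: (-3)·(-30.6) = +91.8 kcal/mol
(c) as written: -32.1 kcal/mol
Combining the equations, ΔHrxn = (-22.1) + (+91.8) + (-32.1) = 37.6 kcal/mol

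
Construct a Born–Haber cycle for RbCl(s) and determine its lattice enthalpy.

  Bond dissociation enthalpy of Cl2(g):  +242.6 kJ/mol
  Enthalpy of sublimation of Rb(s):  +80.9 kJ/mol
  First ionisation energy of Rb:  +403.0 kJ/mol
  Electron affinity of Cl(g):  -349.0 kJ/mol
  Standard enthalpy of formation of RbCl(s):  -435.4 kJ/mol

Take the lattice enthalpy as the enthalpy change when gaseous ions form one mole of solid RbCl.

U = -691.6 kJ/mol

ΔHf° = 1·ΔHsub + 1·(ΣIE) + 1/2·D(Cl2) + 1·EA + U
-435.4 = 1·(+80.9) + 1·(+403.0) + 1/2·(+242.6) + 1·(-349.0) + U
U = -435.4 − (+256.2) = -691.6 kJ/mol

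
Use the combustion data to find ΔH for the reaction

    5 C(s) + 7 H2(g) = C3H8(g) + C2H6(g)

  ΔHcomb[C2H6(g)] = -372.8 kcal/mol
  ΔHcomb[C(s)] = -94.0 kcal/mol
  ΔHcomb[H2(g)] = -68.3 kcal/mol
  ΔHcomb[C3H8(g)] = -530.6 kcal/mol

With combustion enthalpies, reactants minus products:
= [5·(-94.0) + 7·(-68.3)] − [1·(-530.6) + 1·(-372.8)]
= -44.7 kcal/mol

ΔH = -44.7 kcal/mol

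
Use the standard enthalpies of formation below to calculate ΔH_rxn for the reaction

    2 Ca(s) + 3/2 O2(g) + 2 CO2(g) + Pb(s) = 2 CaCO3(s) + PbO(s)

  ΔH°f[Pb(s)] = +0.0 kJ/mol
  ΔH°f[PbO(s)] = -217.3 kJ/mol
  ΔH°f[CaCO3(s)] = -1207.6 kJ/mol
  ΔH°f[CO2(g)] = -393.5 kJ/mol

ΔH°rxn = Σ nΔHf°(products) − Σ nΔHf°(reactants).
Products: 2·(-1207.6) + 1·(-217.3) = -2632.5
Reactants: 2·(+0.0) + 3/2·(+0.0) + 2·(-393.5) + 1·(+0.0) = -787.0
ΔH_rxn = (-2632.5) − (-787.0) = -1845.5 kJ/mol

ΔH_rxn = -1845.5 kJ/mol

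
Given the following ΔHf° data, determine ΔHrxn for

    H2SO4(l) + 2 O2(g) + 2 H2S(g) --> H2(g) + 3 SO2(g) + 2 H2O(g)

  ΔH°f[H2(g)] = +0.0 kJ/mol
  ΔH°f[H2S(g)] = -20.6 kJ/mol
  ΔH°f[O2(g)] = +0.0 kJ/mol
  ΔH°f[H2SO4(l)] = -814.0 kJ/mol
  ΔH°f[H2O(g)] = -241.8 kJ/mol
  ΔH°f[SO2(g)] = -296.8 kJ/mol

ΔHrxn = -518.8 kJ/mol

Products: 1·(+0.0) + 3·(-296.8) + 2·(-241.8) = -1374.0
Reactants: 1·(-814.0) + 2·(+0.0) + 2·(-20.6) = -855.2
ΔHrxn = (-1374.0) − (-855.2) = -518.8 kJ/mol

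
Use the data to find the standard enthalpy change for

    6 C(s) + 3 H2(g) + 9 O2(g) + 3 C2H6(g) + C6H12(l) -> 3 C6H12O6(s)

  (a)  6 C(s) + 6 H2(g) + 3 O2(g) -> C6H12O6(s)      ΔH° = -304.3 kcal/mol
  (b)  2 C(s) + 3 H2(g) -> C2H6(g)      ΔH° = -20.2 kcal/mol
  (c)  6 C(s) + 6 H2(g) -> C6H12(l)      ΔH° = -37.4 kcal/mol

(a) × 3 (×3 to match 3 C6H12O6(s) in the target): (3)·(-304.3) = -912.9 kcal/mol
(b) reversed and × 3 (C2H6(g) must end up as a reactant; scale by 3 for the 3 C2H6(g)): (-3)·(-20.2) = +60.6 kcal/mol
(c) reversed (C6H12(l) must end up as a reactant): +37.4 kcal/mol
ΔH° = (3)·(-304.3) + (-3)·(-20.2) + (-1)·(-37.4) = -814.9 kcal/mol

ΔH° = -814.9 kcal/mol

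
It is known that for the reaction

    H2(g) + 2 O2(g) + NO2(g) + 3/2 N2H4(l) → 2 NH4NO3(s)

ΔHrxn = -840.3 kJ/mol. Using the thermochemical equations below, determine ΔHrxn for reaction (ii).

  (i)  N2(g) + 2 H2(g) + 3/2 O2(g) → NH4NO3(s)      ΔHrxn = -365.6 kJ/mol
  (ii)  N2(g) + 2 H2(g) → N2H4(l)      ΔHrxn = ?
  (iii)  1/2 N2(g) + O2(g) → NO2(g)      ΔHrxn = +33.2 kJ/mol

(i) × 2 (scale by 2 for the 2 NH4NO3(s)): (2)·(-365.6) = -731.2 kJ/mol
(ii) reversed and × 3/2 (N2H4(l) must end up as a reactant; scale by 3/2 for the 3/2 N2H4(l)): contributes −3/2·x
(iii) reversed (NO2(g) must end up as a reactant): -33.2 kJ/mol
-840.3 = (-731.2) + (-33.2) − 3/2·x
x = (-840.3 − (-764.4)) / (-3/2) = 50.6 kJ/mol

ΔHrxn = 50.6 kJ/mol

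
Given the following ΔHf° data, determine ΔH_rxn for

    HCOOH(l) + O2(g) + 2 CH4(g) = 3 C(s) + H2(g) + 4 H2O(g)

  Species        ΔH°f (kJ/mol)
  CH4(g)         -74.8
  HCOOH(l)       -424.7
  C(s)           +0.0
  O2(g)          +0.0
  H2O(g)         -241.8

Products: 3·(+0.0) + 1·(+0.0) + 4·(-241.8) = -967.2
Reactants: 1·(-424.7) + 1·(+0.0) + 2·(-74.8) = -574.3
ΔH_rxn = (-967.2) − (-574.3) = -392.9 kJ/mol

ΔH_rxn = -392.9 kJ/mol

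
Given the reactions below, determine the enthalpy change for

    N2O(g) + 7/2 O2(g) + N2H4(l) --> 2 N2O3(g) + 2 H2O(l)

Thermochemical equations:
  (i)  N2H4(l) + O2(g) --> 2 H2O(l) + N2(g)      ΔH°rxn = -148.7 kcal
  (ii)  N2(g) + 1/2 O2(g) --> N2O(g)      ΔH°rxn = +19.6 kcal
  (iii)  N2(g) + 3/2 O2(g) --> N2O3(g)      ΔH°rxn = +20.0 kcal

(i) as written: -148.7 kcal
(ii) reversed: -19.6 kcal
(iii) × 2: (2)·(+20.0) = +40.0 kcal
Since enthalpy is a state function, ΔH°rxn = (1)·(-148.7) + (-1)·(+19.6) + (2)·(+20.0) = -128.3 kcal

ΔH°rxn = -128.3 kcal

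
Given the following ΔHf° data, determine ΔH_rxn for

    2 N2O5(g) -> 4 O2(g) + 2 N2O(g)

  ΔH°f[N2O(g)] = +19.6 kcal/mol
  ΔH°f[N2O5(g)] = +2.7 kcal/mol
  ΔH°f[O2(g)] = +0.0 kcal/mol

Products: 4·(+0.0) + 2·(+19.6) = +39.2
Reactants: 2·(+2.7) = +5.4
ΔH_rxn = (+39.2) − (+5.4) = 33.8 kcal/mol

ΔH_rxn = 33.8 kcal/mol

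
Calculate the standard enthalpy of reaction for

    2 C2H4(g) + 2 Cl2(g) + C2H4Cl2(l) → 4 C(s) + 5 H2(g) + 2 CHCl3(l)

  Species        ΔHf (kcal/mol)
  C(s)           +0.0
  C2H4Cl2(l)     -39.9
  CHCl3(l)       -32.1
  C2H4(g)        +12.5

ΔHrxn = -49.3 kcal/mol

Products: 4·(+0.0) + 5·(+0.0) + 2·(-32.1) = -64.2
Reactants: 2·(+12.5) + 2·(+0.0) + 1·(-39.9) = -14.9
ΔHrxn = (-64.2) − (-14.9) = -49.3 kcal/mol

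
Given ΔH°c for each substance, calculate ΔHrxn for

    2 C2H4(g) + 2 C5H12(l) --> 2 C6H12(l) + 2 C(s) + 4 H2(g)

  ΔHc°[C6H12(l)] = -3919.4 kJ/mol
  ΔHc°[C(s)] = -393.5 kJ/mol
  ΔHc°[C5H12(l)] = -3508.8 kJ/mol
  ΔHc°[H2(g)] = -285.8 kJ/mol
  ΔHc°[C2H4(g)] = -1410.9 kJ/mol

ΔHrxn = -70.4 kJ/mol

Using ΔH = Σ nΔHc°(reactants) − Σ nΔHc°(products):
= [2·(-1410.9) + 2·(-3508.8)] − [2·(-3919.4) + 2·(-393.5) + 4·(-285.8)]
= -70.4 kJ/mol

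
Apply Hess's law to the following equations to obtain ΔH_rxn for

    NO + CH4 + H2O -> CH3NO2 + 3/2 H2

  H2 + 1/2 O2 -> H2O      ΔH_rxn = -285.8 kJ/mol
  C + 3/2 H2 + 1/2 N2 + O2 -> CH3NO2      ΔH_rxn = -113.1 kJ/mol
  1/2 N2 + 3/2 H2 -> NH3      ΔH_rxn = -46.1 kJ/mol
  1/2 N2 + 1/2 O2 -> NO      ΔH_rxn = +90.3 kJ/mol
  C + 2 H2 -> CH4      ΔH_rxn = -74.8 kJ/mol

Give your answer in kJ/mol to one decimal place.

ΔH_rxn = 157.2 kJ/mol

equation 1 reversed (reverse to put H2O on the reactant side): +285.8 kJ/mol
equation 2 as written (CH3NO2 already on the product side): -113.1 kJ/mol
equation 3: not needed (NH3 appears nowhere else).
equation 4 reversed (reverse to put NO on the reactant side): -90.3 kJ/mol
equation 5 reversed (reverse to put CH4 on the reactant side): +74.8 kJ/mol
Combining the equations, ΔH_rxn = (-1)·(-285.8) + (1)·(-113.1) + (-1)·(+90.3) + (-1)·(-74.8) = 157.2 kJ/mol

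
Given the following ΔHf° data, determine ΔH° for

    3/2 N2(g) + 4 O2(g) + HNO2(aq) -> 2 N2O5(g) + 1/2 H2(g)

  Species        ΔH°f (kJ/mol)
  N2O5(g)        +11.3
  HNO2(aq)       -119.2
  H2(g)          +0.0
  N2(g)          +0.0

Products: 2·(+11.3) + 1/2·(+0.0) = +22.6
Reactants: 3/2·(+0.0) + 4·(+0.0) + 1·(-119.2) = -119.2
ΔH° = (+22.6) − (-119.2) = 141.8 kJ/mol

ΔH° = 141.8 kJ/mol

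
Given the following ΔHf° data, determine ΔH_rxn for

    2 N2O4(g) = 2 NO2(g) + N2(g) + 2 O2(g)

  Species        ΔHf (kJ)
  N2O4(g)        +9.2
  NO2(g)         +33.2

ΔH_rxn = 48.0 kJ

Products: 2·(+33.2) + 1·(+0.0) + 2·(+0.0) = +66.4
Reactants: 2·(+9.2) = +18.4
ΔH_rxn = (+66.4) − (+18.4) = 48.0 kJ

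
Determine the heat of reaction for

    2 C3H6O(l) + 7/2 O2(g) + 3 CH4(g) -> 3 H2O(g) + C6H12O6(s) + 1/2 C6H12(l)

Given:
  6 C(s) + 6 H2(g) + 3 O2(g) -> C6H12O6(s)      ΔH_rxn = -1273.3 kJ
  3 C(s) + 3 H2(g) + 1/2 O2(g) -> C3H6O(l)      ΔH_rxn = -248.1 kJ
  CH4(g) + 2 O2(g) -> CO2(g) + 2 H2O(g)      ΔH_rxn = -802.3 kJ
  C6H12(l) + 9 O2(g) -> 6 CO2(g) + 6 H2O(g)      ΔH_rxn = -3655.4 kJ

equation 1 as written: -1273.3 kJ
equation 2 reversed and × 2: (-2)·(-248.1) = +496.2 kJ
equation 3 × 3: (3)·(-802.3) = -2406.9 kJ
equation 4 reversed and × 1/2: (-1/2)·(-3655.4) = +1827.7 kJ
ΔH_rxn = (1)·(-1273.3) + (-2)·(-248.1) + (3)·(-802.3) + (-1/2)·(-3655.4) = -1356.3 kJ

ΔH_rxn = -1356.3 kJ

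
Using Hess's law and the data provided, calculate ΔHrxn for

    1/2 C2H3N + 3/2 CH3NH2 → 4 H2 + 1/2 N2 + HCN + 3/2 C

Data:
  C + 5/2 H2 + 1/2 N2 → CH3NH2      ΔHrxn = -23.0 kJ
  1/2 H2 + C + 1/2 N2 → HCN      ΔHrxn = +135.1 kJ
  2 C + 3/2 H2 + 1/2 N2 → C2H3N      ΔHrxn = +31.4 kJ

ΔHrxn = 153.9 kJ

equation 1 reversed and × 3/2: (-3/2)·(-23.0) = +34.5 kJ
equation 2 as written: +135.1 kJ
equation 3 reversed and × 1/2: (-1/2)·(+31.4) = -15.7 kJ
Since enthalpy is a state function, ΔHrxn = (+34.5) + (+135.1) + (-15.7) = 153.9 kJ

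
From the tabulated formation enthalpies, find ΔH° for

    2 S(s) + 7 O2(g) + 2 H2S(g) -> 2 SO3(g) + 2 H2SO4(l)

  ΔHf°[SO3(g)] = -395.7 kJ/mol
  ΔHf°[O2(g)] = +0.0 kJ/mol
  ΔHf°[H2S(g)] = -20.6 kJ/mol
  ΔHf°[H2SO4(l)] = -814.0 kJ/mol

ΔH° = -2378.2 kJ/mol

Products: 2·(-395.7) + 2·(-814.0) = -2419.4
Reactants: 2·(+0.0) + 7·(+0.0) + 2·(-20.6) = -41.2
ΔH° = (-2419.4) − (-41.2) = -2378.2 kJ/mol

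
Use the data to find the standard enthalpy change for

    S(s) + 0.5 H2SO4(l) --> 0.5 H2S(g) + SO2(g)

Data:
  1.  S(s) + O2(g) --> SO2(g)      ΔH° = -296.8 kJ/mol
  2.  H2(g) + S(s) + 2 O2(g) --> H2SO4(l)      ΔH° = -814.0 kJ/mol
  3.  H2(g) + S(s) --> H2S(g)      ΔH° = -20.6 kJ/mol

ΔH° = 99.9 kJ/mol

eq. 1 as written (SO2(g) already on the product side): -296.8 kJ/mol
eq. 2 reversed and × 1/2 (reverse to put H2SO4(l) on the reactant side; ×1/2 to match 1/2 H2SO4(l) in the target): (-1/2)·(-814.0) = +407.0 kJ/mol
eq. 3 × 1/2 (×1/2 to match 1/2 H2S(g) in the target): (1/2)·(-20.6) = -10.3 kJ/mol
ΔH° = (1)·(-296.8) + (-1/2)·(-814.0) + (1/2)·(-20.6) = 99.9 kJ/mol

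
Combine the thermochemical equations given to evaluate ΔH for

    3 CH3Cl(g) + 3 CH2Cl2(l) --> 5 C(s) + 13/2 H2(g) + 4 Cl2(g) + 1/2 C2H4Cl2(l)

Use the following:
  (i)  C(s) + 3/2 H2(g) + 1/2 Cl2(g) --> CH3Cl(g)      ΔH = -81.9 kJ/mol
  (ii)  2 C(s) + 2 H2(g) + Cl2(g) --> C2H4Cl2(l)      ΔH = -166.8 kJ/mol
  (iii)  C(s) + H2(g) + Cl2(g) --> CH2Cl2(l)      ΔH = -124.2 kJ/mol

ΔH = 534.9 kJ/mol

(i) reversed and × 3 (CH3Cl(g) must end up as a reactant; scale by 3 for the 3 CH3Cl(g)): (-3)·(-81.9) = +245.7 kJ/mol
(ii) × 1/2 (×1/2 to match 1/2 C2H4Cl2(l) in the target): (1/2)·(-166.8) = -83.4 kJ/mol
(iii) reversed and × 3 (reverse to put CH2Cl2(l) on the reactant side; ×3 to match 3 CH2Cl2(l) in the target): (-3)·(-124.2) = +372.6 kJ/mol
By Hess's law, ΔH = (+245.7) + (-83.4) + (+372.6) = 534.9 kJ/mol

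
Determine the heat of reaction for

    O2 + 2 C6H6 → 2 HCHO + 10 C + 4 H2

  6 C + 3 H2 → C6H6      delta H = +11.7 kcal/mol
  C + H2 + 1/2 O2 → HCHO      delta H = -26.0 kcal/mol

equation 1 reversed and × 2 (C6H6 must end up as a reactant; ×2 to match 2 C6H6 in the target): (-2)·(+11.7) = -23.4 kcal/mol
equation 2 × 2 (×2 to match 2 HCHO in the target): (2)·(-26.0) = -52.0 kcal/mol
Summing the manipulated equations, delta H = (-23.4) + (-52.0) = -75.4 kcal/mol

delta H = -75.4 kcal/mol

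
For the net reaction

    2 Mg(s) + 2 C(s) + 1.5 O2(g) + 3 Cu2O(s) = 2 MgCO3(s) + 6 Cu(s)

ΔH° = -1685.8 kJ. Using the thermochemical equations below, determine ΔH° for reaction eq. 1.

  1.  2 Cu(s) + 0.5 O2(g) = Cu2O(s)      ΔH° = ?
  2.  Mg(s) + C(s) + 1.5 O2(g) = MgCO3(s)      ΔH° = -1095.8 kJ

eq. 1 reversed and × 3: contributes −3·x
eq. 2 × 2: (2)·(-1095.8) = -2191.6 kJ
-1685.8 = (-2191.6) − 3·x
x = (-1685.8 − (-2191.6)) / (-3) = -168.6 kJ

ΔH° = -168.6 kJ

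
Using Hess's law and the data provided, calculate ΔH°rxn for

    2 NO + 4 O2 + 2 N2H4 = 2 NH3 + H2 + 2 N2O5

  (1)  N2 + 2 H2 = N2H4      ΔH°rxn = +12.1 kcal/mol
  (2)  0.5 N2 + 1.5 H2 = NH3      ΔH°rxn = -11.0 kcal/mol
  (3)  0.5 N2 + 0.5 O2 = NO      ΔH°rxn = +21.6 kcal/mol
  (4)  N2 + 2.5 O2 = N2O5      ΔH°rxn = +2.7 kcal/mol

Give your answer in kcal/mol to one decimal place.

ΔH°rxn = -84.0 kcal/mol

(1) reversed and × 2: (-2)·(+12.1) = -24.2 kcal/mol
(2) × 2: (2)·(-11.0) = -22.0 kcal/mol
(3) reversed and × 2: (-2)·(+21.6) = -43.2 kcal/mol
(4) × 2: (2)·(+2.7) = +5.4 kcal/mol
By Hess's law, ΔH°rxn = (-24.2) + (-22.0) + (-43.2) + (+5.4) = -84.0 kcal/mol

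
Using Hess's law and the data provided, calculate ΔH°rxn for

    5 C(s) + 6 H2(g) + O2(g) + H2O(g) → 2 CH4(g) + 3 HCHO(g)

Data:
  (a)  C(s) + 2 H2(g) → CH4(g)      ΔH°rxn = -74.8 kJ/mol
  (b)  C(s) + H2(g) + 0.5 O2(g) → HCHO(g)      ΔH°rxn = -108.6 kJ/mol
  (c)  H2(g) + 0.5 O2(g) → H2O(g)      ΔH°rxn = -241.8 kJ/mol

ΔH°rxn = -233.6 kJ/mol

(a) × 2: (2)·(-74.8) = -149.6 kJ/mol
(b) × 3: (3)·(-108.6) = -325.8 kJ/mol
(c) reversed: +241.8 kJ/mol
By Hess's law, ΔH°rxn = (-149.6) + (-325.8) + (+241.8) = -233.6 kJ/mol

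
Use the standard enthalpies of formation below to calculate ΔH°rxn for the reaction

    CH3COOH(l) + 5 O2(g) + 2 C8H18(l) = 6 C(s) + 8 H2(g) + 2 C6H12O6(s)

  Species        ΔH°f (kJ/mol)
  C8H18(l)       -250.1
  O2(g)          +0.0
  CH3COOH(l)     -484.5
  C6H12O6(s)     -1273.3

ΔH°rxn = -1561.9 kJ/mol

ΔH°rxn = Σ nΔHf°(products) − Σ nΔHf°(reactants).
Products: 6·(+0.0) + 8·(+0.0) + 2·(-1273.3) = -2546.6
Reactants: 1·(-484.5) + 5·(+0.0) + 2·(-250.1) = -984.7
ΔH°rxn = (-2546.6) − (-984.7) = -1561.9 kJ/mol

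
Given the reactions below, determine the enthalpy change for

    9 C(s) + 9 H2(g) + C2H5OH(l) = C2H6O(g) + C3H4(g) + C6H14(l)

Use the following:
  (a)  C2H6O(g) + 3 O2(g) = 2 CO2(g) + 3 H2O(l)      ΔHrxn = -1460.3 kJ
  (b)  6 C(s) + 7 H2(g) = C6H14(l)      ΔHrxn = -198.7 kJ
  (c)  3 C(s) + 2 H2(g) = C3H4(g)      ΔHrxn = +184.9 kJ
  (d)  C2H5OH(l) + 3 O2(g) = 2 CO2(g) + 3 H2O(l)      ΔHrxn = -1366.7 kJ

(a) reversed (reverse to put C2H6O(g) on the product side): +1460.3 kJ
(b) as written (C6H14(l) already on the product side): -198.7 kJ
(c) as written (C3H4(g) already on the product side): +184.9 kJ
(d) as written (C2H5OH(l) already on the reactant side): -1366.7 kJ
Summing the manipulated equations, ΔHrxn = (+1460.3) + (-198.7) + (+184.9) + (-1366.7) = 79.8 kJ

ΔHrxn = 79.8 kJ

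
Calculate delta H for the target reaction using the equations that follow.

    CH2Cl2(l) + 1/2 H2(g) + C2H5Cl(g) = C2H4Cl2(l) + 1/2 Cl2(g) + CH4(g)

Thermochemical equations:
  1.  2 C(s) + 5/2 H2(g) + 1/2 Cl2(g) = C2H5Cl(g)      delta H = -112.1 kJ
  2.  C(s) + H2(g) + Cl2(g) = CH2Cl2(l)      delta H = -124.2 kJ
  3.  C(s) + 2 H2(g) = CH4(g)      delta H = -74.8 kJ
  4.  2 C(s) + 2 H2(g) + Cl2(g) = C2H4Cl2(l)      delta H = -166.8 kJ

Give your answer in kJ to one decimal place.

eq. 1 reversed (C2H5Cl(g) must end up as a reactant): +112.1 kJ
eq. 2 reversed (reverse to put CH2Cl2(l) on the reactant side): +124.2 kJ
eq. 3 as written (CH4(g) already on the product side): -74.8 kJ
eq. 4 as written (C2H4Cl2(l) already on the product side): -166.8 kJ
Combining the equations, delta H = (-1)·(-112.1) + (-1)·(-124.2) + (1)·(-74.8) + (1)·(-166.8) = -5.3 kJ

delta H = -5.3 kJ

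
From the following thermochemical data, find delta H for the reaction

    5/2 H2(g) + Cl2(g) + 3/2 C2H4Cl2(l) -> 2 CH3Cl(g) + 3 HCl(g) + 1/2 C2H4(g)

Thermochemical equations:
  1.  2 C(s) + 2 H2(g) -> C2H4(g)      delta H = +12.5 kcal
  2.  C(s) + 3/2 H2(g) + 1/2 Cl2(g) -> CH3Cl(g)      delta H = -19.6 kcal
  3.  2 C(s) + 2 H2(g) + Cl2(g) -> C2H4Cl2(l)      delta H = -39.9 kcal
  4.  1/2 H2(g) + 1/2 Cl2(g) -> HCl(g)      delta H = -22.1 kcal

delta H = -39.4 kcal

eq. 1 × 1/2: (1/2)·(+12.5) = +6.25 kcal
eq. 2 × 2: (2)·(-19.6) = -39.2 kcal
eq. 3 reversed and × 3/2: (-3/2)·(-39.9) = +59.85 kcal
eq. 4 × 3: (3)·(-22.1) = -66.3 kcal
Combining the equations, delta H = (+6.25) + (-39.2) + (+59.85) + (-66.3) = -39.4 kcal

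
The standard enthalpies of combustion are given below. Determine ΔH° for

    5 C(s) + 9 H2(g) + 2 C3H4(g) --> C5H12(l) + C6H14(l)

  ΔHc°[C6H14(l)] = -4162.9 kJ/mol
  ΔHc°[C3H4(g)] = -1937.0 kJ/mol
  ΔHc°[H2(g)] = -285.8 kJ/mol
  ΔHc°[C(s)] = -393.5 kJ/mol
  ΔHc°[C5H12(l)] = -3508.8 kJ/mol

ΔH° = -742.0 kJ/mol

With combustion enthalpies, reactants minus products:
= [5·(-393.5) + 9·(-285.8) + 2·(-1937.0)] − [1·(-3508.8) + 1·(-4162.9)]
= -742.0 kJ/mol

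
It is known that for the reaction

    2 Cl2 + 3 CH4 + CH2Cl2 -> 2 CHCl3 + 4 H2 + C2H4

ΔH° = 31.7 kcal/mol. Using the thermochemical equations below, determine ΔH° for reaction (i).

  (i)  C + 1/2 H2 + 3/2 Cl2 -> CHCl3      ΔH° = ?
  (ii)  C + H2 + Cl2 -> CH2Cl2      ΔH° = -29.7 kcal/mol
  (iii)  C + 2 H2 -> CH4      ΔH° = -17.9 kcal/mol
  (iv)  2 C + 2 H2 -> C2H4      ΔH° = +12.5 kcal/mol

ΔH° = -32.1 kcal/mol

(i) × 2 (×2 to match 2 CHCl3 in the target): contributes 2·x
(ii) reversed (CH2Cl2 must end up as a reactant): +29.7 kcal/mol
(iii) reversed and × 3 (CH4 must end up as a reactant; scale by 3 for the 3 CH4): (-3)·(-17.9) = +53.7 kcal/mol
(iv) as written (C2H4 already on the product side): +12.5 kcal/mol
+31.7 = (+29.7) + (+53.7) + (+12.5) + 2·x
x = (+31.7 − (+95.9)) / (2) = -32.1 kcal/mol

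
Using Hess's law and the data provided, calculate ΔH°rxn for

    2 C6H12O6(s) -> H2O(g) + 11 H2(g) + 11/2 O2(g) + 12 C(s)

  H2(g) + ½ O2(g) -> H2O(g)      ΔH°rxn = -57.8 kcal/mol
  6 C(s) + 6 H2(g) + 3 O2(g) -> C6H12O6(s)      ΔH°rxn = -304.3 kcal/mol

ΔH°rxn = 550.8 kcal/mol

equation 1 as written (H2O(g) already on the product side): -57.8 kcal/mol
equation 2 reversed and × 2 (reverse to put C6H12O6(s) on the reactant side; ×2 to match 2 C6H12O6(s) in the target): (-2)·(-304.3) = +608.6 kcal/mol
By Hess's law, ΔH°rxn = (1)·(-57.8) + (-2)·(-304.3) = 550.8 kcal/mol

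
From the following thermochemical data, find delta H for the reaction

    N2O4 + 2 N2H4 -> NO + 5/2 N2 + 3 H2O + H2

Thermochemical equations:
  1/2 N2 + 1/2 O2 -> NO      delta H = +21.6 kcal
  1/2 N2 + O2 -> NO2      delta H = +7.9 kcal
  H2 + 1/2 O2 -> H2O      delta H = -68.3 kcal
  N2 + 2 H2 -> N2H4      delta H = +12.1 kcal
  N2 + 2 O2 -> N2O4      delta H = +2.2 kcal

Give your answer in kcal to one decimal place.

delta H = -209.7 kcal

equation 1 as written: +21.6 kcal
equation 2: not needed.
equation 3 × 3: (3)·(-68.3) = -204.9 kcal
equation 4 reversed and × 2: (-2)·(+12.1) = -24.2 kcal
equation 5 reversed: -2.2 kcal
delta H = (+21.6) + (-204.9) + (-24.2) + (-2.2) = -209.7 kcal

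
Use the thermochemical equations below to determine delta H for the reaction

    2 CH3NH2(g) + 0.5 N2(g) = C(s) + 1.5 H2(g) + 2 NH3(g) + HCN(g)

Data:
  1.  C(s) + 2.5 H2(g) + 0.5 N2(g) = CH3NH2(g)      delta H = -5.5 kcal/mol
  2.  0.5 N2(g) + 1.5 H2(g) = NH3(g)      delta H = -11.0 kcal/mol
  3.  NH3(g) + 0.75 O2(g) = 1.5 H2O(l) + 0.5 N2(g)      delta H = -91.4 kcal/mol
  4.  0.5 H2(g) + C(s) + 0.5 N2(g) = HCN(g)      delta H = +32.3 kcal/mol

delta H = 21.3 kcal/mol

eq. 1 reversed and × 2: (-2)·(-5.5) = +11.0 kcal/mol
eq. 2 × 2: (2)·(-11.0) = -22.0 kcal/mol
eq. 3: not needed.
eq. 4 as written: +32.3 kcal/mol
Summing the manipulated equations, delta H = (+11.0) + (-22.0) + (+32.3) = 21.3 kcal/mol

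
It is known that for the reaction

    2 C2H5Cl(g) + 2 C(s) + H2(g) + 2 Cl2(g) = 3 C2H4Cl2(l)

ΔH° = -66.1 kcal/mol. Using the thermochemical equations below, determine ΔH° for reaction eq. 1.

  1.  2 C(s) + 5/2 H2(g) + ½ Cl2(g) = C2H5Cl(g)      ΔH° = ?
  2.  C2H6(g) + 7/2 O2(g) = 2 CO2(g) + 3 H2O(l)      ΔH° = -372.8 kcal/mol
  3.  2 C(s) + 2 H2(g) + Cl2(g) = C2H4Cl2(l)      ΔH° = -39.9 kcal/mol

eq. 1 reversed and × 2: contributes −2·x
eq. 2: not needed.
eq. 3 × 3: (3)·(-39.9) = -119.7 kcal/mol
-66.1 = (-119.7) − 2·x
x = (-66.1 − (-119.7)) / (-2) = -26.8 kcal/mol

ΔH° = -26.8 kcal/mol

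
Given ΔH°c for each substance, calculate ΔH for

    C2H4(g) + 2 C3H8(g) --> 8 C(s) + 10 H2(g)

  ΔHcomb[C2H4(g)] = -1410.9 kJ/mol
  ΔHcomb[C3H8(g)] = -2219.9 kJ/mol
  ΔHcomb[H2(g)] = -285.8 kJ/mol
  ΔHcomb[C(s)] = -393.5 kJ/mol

Using ΔH = Σ nΔHc°(reactants) − Σ nΔHc°(products):
= [1·(-1410.9) + 2·(-2219.9)] − [8·(-393.5) + 10·(-285.8)]
= 155.3 kJ/mol

ΔH = 155.3 kJ/mol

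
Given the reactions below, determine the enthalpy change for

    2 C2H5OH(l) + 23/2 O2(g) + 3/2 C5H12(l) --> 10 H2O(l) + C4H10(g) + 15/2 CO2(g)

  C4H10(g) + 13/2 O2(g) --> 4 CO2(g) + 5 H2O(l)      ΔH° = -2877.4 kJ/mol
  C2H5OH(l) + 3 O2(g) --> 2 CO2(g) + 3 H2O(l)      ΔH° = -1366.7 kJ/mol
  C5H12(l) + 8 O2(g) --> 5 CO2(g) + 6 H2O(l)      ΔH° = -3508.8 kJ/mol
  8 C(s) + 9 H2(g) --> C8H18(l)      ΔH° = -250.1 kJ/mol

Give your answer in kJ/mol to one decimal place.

ΔH° = -5119.2 kJ/mol

equation 1 reversed (reverse to put C4H10(g) on the product side): +2877.4 kJ/mol
equation 2 × 2 (×2 to match 2 C2H5OH(l) in the target): (2)·(-1366.7) = -2733.4 kJ/mol
equation 3 × 3/2 (scale by 3/2 for the 3/2 C5H12(l)): (3/2)·(-3508.8) = -5263.2 kJ/mol
equation 4: not needed (C(s) appears nowhere else).
ΔH° = (+2877.4) + (-2733.4) + (-5263.2) = -5119.2 kJ/mol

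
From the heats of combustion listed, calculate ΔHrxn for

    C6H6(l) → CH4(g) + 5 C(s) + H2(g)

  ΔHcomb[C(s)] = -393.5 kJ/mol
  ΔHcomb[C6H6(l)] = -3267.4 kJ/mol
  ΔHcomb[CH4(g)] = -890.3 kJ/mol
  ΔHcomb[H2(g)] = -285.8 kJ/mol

With combustion enthalpies, reactants minus products:
= [1·(-3267.4)] − [1·(-890.3) + 5·(-393.5) + 1·(-285.8)]
= -123.8 kJ/mol

ΔHrxn = -123.8 kJ/mol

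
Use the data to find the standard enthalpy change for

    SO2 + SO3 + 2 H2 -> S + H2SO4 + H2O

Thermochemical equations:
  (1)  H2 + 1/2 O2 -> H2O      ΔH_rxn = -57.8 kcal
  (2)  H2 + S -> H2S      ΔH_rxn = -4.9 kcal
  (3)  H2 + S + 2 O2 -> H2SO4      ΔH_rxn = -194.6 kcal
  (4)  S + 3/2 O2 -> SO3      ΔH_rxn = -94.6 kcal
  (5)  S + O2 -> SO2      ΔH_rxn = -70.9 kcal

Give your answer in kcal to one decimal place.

ΔH_rxn = -86.9 kcal

(1) as written: -57.8 kcal
(2): not needed.
(3) as written: -194.6 kcal
(4) reversed: +94.6 kcal
(5) reversed: +70.9 kcal
Since enthalpy is a state function, ΔH_rxn = (1)·(-57.8) + (1)·(-194.6) + (-1)·(-94.6) + (-1)·(-70.9) = -86.9 kcal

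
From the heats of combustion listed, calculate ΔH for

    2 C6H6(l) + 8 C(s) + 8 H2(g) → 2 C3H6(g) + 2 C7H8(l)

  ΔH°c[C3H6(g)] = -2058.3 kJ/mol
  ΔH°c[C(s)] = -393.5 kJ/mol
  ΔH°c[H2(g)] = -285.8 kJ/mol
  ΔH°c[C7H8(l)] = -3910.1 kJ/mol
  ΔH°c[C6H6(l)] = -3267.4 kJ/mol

ΔH = -32.4 kJ/mol

With combustion enthalpies, reactants minus products:
= [2·(-3267.4) + 8·(-393.5) + 8·(-285.8)] − [2·(-2058.3) + 2·(-3910.1)]
= -32.4 kJ/mol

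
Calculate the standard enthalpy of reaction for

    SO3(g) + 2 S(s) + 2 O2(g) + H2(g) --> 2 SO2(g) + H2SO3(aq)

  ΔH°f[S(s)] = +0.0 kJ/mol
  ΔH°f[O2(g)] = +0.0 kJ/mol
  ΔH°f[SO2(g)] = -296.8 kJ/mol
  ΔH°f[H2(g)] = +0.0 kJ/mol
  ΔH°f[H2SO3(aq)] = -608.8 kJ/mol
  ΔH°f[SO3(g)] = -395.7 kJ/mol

ΔHrxn = -806.7 kJ/mol

Products: 2·(-296.8) + 1·(-608.8) = -1202.4
Reactants: 1·(-395.7) + 2·(+0.0) + 2·(+0.0) + 1·(+0.0) = -395.7
ΔHrxn = (-1202.4) − (-395.7) = -806.7 kJ/mol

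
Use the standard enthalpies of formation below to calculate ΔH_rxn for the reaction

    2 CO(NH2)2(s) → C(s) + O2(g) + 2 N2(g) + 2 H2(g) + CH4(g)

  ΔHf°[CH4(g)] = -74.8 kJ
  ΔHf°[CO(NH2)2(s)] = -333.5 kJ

ΔH_rxn = 592.2 kJ

ΔH°rxn = Σ nΔHf°(products) − Σ nΔHf°(reactants).
Products: 1·(+0.0) + 1·(+0.0) + 2·(+0.0) + 2·(+0.0) + 1·(-74.8) = -74.8
Reactants: 2·(-333.5) = -667.0
ΔH_rxn = (-74.8) − (-667.0) = 592.2 kJ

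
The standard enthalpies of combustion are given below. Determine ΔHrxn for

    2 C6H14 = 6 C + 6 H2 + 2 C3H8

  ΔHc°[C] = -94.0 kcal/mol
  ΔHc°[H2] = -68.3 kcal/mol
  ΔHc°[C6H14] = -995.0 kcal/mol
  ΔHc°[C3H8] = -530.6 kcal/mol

With combustion enthalpies, reactants minus products:
= [2·(-995.0)] − [6·(-94.0) + 6·(-68.3) + 2·(-530.6)]
= 45.0 kcal/mol

ΔHrxn = 45.0 kcal/mol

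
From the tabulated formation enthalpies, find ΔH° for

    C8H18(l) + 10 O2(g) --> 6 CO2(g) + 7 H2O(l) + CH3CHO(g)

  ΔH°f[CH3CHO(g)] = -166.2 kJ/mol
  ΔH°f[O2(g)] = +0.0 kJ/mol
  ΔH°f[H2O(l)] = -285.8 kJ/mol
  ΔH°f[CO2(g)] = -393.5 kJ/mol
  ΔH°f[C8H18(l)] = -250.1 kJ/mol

ΔH° = -4277.7 kJ/mol

Products: 6·(-393.5) + 7·(-285.8) + 1·(-166.2) = -4527.8
Reactants: 1·(-250.1) + 10·(+0.0) = -250.1
ΔH° = (-4527.8) − (-250.1) = -4277.7 kJ/mol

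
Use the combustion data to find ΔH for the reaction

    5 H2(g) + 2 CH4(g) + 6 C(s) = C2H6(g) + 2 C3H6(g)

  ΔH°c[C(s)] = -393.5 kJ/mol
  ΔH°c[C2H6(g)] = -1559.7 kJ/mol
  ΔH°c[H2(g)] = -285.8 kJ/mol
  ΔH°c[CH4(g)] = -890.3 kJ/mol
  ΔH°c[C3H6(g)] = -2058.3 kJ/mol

Using ΔH = Σ nΔHc°(reactants) − Σ nΔHc°(products):
= [5·(-285.8) + 2·(-890.3) + 6·(-393.5)] − [1·(-1559.7) + 2·(-2058.3)]
= 105.7 kJ/mol

ΔH = 105.7 kJ/mol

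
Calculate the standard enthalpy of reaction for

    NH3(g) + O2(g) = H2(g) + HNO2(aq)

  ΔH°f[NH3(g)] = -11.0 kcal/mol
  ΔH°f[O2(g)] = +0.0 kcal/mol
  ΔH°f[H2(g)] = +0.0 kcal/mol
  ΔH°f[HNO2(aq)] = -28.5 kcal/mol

ΔH°rxn = Σ nΔHf°(products) − Σ nΔHf°(reactants).
Products: 1·(+0.0) + 1·(-28.5) = -28.5
Reactants: 1·(-11.0) + 1·(+0.0) = -11.0
ΔHrxn = (-28.5) − (-11.0) = -17.5 kcal/mol

ΔHrxn = -17.5 kcal/mol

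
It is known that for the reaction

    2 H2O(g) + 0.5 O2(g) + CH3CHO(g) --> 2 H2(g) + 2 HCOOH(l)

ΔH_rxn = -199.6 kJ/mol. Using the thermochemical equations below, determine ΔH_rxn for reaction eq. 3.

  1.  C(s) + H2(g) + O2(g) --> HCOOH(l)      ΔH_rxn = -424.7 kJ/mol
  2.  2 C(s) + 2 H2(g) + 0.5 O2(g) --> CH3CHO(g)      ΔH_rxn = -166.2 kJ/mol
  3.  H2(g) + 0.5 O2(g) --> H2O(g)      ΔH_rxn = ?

eq. 1 × 2: (2)·(-424.7) = -849.4 kJ/mol
eq. 2 reversed: +166.2 kJ/mol
eq. 3 reversed and × 2: contributes −2·x
-199.6 = (-849.4) + (+166.2) − 2·x
x = (-199.6 − (-683.2)) / (-2) = -241.8 kJ/mol

ΔH_rxn = -241.8 kJ/mol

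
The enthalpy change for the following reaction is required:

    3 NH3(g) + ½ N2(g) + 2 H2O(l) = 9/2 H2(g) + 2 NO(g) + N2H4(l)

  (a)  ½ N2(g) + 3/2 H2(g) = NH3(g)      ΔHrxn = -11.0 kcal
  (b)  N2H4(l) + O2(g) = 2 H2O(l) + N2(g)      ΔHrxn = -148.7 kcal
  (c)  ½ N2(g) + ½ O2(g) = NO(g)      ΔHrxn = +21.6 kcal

(a) reversed and × 3 (reverse to put NH3(g) on the reactant side; ×3 to match 3 NH3(g) in the target): (-3)·(-11.0) = +33.0 kcal
(b) reversed (reverse to put N2H4(l) on the product side): +148.7 kcal
(c) × 2 (×2 to match 2 NO(g) in the target): (2)·(+21.6) = +43.2 kcal
Since enthalpy is a state function, ΔHrxn = (+33.0) + (+148.7) + (+43.2) = 224.9 kcal

ΔHrxn = 224.9 kcal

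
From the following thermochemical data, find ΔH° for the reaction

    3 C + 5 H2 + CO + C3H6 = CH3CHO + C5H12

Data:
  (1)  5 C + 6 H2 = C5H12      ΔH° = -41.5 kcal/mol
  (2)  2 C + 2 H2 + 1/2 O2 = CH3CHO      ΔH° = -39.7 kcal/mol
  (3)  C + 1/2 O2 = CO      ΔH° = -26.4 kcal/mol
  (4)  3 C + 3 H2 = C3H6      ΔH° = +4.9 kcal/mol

ΔH° = -59.7 kcal/mol

(1) as written (C5H12 already on the product side): -41.5 kcal/mol
(2) as written (CH3CHO already on the product side): -39.7 kcal/mol
(3) reversed (reverse to put CO on the reactant side): +26.4 kcal/mol
(4) reversed (C3H6 must end up as a reactant): -4.9 kcal/mol
ΔH° = (-41.5) + (-39.7) + (+26.4) + (-4.9) = -59.7 kcal/mol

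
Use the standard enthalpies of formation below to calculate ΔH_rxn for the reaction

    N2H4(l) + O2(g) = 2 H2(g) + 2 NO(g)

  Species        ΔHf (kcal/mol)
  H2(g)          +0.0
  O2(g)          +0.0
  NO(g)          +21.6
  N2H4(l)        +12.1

ΔH°rxn = Σ nΔHf°(products) − Σ nΔHf°(reactants).
Products: 2·(+0.0) + 2·(+21.6) = +43.2
Reactants: 1·(+12.1) + 1·(+0.0) = +12.1
ΔH_rxn = (+43.2) − (+12.1) = 31.1 kcal/mol

ΔH_rxn = 31.1 kcal/mol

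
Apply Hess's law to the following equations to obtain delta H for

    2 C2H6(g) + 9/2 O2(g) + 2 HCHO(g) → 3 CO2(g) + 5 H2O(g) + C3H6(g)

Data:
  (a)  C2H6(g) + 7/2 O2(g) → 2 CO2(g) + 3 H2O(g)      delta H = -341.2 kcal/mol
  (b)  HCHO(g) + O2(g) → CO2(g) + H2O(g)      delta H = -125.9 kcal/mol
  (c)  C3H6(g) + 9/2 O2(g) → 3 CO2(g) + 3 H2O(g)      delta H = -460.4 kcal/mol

delta H = -473.8 kcal/mol

(a) × 2: (2)·(-341.2) = -682.4 kcal/mol
(b) × 2: (2)·(-125.9) = -251.8 kcal/mol
(c) reversed: +460.4 kcal/mol
Summing the manipulated equations, delta H = (-682.4) + (-251.8) + (+460.4) = -473.8 kcal/mol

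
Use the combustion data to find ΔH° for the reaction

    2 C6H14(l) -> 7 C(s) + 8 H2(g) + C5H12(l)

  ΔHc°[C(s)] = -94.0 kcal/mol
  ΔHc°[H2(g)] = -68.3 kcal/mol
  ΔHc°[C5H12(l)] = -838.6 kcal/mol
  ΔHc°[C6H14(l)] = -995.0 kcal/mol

With combustion enthalpies, reactants minus products:
= [2·(-995.0)] − [7·(-94.0) + 8·(-68.3) + 1·(-838.6)]
= 53.0 kcal/mol

ΔH° = 53.0 kcal/mol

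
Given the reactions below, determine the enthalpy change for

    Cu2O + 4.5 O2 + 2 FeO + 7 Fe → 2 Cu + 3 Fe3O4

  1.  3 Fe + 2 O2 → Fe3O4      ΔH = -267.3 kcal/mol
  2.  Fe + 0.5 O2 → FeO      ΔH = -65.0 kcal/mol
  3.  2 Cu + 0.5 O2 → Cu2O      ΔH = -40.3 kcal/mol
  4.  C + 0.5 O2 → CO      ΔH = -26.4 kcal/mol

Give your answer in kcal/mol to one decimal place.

ΔH = -631.6 kcal/mol

eq. 1 × 3: (3)·(-267.3) = -801.9 kcal/mol
eq. 2 reversed and × 2: (-2)·(-65.0) = +130.0 kcal/mol
eq. 3 reversed: +40.3 kcal/mol
eq. 4: not needed.
Since enthalpy is a state function, ΔH = (3)·(-267.3) + (-2)·(-65.0) + (-1)·(-40.3) = -631.6 kcal/mol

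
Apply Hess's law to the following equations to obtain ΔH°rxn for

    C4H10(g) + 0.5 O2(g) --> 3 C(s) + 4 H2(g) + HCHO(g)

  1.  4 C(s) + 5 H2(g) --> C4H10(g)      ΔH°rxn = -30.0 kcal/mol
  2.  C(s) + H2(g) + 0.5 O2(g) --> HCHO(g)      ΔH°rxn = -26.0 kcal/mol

ΔH°rxn = 4.0 kcal/mol

eq. 1 reversed: +30.0 kcal/mol
eq. 2 as written: -26.0 kcal/mol
ΔH°rxn = (-1)·(-30.0) + (1)·(-26.0) = 4.0 kcal/mol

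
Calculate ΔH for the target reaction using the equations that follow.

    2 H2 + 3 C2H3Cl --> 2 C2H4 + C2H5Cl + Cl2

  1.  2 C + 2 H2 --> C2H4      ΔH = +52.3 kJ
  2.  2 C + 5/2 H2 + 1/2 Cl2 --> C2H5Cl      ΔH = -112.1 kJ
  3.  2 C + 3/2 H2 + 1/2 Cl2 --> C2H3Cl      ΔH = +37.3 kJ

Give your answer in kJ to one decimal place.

ΔH = -119.4 kJ

eq. 1 × 2: (2)·(+52.3) = +104.6 kJ
eq. 2 as written: -112.1 kJ
eq. 3 reversed and × 3: (-3)·(+37.3) = -111.9 kJ
ΔH = (+104.6) + (-112.1) + (-111.9) = -119.4 kJ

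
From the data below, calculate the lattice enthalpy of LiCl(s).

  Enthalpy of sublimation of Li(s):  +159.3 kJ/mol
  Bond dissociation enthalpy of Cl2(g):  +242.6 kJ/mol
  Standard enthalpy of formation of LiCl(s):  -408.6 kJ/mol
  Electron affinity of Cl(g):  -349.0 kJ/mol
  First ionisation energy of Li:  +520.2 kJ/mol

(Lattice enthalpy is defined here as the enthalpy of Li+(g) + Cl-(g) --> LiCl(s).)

U = -860.4 kJ/mol

ΔHf° = 1·ΔHsub + 1·(ΣIE) + 1/2·D(Cl2) + 1·EA + U
-408.6 = 1·(+159.3) + 1·(+520.2) + 1/2·(+242.6) + 1·(-349.0) + U
U = -408.6 − (+451.8) = -860.4 kJ/mol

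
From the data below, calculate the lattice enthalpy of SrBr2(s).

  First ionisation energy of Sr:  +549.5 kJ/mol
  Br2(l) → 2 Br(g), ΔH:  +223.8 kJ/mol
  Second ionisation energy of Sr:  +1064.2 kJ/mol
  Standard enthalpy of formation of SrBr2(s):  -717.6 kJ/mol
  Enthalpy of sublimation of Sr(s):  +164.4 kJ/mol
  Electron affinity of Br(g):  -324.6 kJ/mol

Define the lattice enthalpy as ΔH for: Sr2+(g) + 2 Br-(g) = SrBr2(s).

ΔHf° = 1·ΔHsub + 1·(ΣIE) + 1·D(Br2) + 2·EA + U
-717.6 = 1·(+164.4) + 1·(+1613.7) + 1·(+223.8) + 2·(-324.6) + U
U = -717.6 − (+1352.7) = -2070.3 kJ/mol

U = -2070.3 kJ/mol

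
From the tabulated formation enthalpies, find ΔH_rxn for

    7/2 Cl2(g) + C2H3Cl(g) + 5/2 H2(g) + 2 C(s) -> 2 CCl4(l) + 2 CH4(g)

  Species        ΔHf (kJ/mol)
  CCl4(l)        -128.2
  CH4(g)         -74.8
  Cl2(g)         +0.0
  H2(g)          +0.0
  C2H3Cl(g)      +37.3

Products: 2·(-128.2) + 2·(-74.8) = -406.0
Reactants: 7/2·(+0.0) + 1·(+37.3) + 5/2·(+0.0) + 2·(+0.0) = +37.3
ΔH_rxn = (-406.0) − (+37.3) = -443.3 kJ/mol

ΔH_rxn = -443.3 kJ/mol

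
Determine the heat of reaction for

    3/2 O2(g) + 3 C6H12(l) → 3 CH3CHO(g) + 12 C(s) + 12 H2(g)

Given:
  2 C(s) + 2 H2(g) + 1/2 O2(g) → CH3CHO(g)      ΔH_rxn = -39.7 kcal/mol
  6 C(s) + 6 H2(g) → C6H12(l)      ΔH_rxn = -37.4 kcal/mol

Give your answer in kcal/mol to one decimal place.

equation 1 × 3: (3)·(-39.7) = -119.1 kcal/mol
equation 2 reversed and × 3: (-3)·(-37.4) = +112.2 kcal/mol
ΔH_rxn = (3)·(-39.7) + (-3)·(-37.4) = -6.9 kcal/mol

ΔH_rxn = -6.9 kcal/mol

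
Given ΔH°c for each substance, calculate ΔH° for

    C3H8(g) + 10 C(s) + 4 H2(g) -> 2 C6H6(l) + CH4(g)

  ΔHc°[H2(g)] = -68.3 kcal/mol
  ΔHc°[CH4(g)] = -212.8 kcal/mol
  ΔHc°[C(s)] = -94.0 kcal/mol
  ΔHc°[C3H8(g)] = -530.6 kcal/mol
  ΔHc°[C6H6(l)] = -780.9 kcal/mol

With combustion enthalpies, reactants minus products:
= [1·(-530.6) + 10·(-94.0) + 4·(-68.3)] − [2·(-780.9) + 1·(-212.8)]
= 30.8 kcal/mol

ΔH° = 30.8 kcal/mol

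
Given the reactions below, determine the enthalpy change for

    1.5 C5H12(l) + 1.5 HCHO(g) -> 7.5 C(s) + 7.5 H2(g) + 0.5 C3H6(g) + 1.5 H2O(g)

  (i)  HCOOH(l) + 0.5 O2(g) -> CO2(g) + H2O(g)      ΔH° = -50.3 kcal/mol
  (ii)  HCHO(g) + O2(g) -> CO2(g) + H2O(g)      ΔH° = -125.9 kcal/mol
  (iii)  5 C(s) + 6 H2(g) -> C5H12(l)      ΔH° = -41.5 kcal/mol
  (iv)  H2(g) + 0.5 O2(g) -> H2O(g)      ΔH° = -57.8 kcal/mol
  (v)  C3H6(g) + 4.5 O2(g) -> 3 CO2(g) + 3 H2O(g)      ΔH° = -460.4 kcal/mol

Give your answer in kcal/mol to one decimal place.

ΔH° = 16.9 kcal/mol

(i): not needed (HCOOH(l) appears nowhere else).
(ii) × 3/2 (scale by 3/2 for the 3/2 HCHO(g)): (3/2)·(-125.9) = -188.85 kcal/mol
(iii) reversed and × 3/2 (C5H12(l) must end up as a reactant; ×3/2 to match 3/2 C5H12(l) in the target): (-3/2)·(-41.5) = +62.25 kcal/mol
(iv) × 3/2: (3/2)·(-57.8) = -86.7 kcal/mol
(v) reversed and × 1/2 (reverse to put C3H6(g) on the product side; ×1/2 to match 1/2 C3H6(g) in the target): (-1/2)·(-460.4) = +230.2 kcal/mol
ΔH° = (3/2)·(-125.9) + (-3/2)·(-41.5) + (3/2)·(-57.8) + (-1/2)·(-460.4) = 16.9 kcal/mol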